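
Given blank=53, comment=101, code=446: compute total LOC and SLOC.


Total LOC = blank + comment + code
Total LOC = 53 + 101 + 446 = 600
SLOC (source only) = code = 446

Total LOC: 600, SLOC: 446


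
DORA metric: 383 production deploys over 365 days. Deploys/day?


Formula: deployments per day = releases / days
= 383 / 365
= 1.049 deploys/day
(equivalently, 7.35 deploys/week)

1.049 deploys/day


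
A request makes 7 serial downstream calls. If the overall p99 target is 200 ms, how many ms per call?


Formula: per_stage = total_budget / stages
per_stage = 200 / 7
per_stage = 28.57 ms

28.57 ms


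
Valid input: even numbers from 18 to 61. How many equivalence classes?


Constraint: even integers in [18, 61]
Class 1: x < 18 — out-of-range invalid
Class 2: x in [18,61] but odd — wrong type invalid
Class 3: x in [18,61] and even — valid
Class 4: x > 61 — out-of-range invalid
Total equivalence classes: 4

4 equivalence classes


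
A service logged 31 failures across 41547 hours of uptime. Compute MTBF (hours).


Formula: MTBF = Total operating time / Number of failures
MTBF = 41547 / 31
MTBF = 1340.23 hours

1340.23 hours


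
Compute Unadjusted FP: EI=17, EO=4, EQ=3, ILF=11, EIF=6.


UFP = EI*4 + EO*5 + EQ*4 + ILF*10 + EIF*7
UFP = 17*4 + 4*5 + 3*4 + 11*10 + 6*7
UFP = 68 + 20 + 12 + 110 + 42
UFP = 252

252


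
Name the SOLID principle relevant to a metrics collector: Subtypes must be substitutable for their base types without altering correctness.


This describes the Liskov Substitution Principle (LSP)

Liskov Substitution Principle (LSP)


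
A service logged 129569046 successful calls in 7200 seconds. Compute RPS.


Formula: throughput = requests / seconds
throughput = 129569046 / 7200
throughput = 17995.7 requests/second

17995.7 requests/second


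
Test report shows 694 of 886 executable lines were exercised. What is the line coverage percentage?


Coverage = covered / total * 100
Coverage = 694 / 886 * 100
Coverage = 78.33%

78.33%


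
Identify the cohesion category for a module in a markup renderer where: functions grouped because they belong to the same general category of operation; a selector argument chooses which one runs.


Reasoning: Grouped by category of activity, not by data or sequence
Type: Logical cohesion

Logical cohesion


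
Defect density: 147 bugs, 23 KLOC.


Defect density = defects / KLOC
Defect density = 147 / 23
Defect density = 6.391 defects/KLOC

6.391 defects/KLOC


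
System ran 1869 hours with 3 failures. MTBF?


Formula: MTBF = Total operating time / Number of failures
MTBF = 1869 / 3
MTBF = 623.0 hours

623.0 hours


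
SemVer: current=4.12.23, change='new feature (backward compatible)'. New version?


Current: 4.12.23
Change category: 'new feature (backward compatible)' → minor bump
SemVer rule: minor bump → increment MINOR, reset PATCH to 0 (MAJOR unchanged)
New: 4.13.0

4.13.0


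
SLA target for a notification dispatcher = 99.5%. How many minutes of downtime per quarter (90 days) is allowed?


Formula: allowed downtime = period * (100 - SLA) / 100
Period (quarter (90 days)) = 129600 minutes
Unavailability fraction = (100 - 99.5) / 100
Allowed downtime = 129600 * (100 - 99.5) / 100
Allowed downtime = 648.0 minutes

648.0 minutes


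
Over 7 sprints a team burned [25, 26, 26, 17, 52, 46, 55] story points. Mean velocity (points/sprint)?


Formula: Avg velocity = Total points / Number of sprints
Points: [25, 26, 26, 17, 52, 46, 55]
Sum = 25 + 26 + 26 + 17 + 52 + 46 + 55 = 247
Avg velocity = 247 / 7 = 35.29 points/sprint

35.29 points/sprint


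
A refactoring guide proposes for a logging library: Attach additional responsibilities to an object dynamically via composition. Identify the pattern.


This matches the Decorator pattern

Decorator


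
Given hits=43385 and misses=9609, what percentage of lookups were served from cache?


Formula: hit rate = hits / (hits + misses) * 100
hit rate = 43385 / (43385 + 9609) * 100
hit rate = 43385 / 52994 * 100
hit rate = 81.87%

81.87%


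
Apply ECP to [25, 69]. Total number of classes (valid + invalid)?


Valid range: [25, 69]
Class 1: x < 25 — invalid
Class 2: 25 ≤ x ≤ 69 — valid
Class 3: x > 69 — invalid
Total equivalence classes: 3

3 equivalence classes


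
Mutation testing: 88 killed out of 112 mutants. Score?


Mutation score = killed / total * 100
Mutation score = 88 / 112 * 100
Mutation score = 78.57%

78.57%


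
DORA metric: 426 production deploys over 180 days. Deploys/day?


Formula: deployments per day = releases / days
= 426 / 180
= 2.367 deploys/day
(equivalently, 16.57 deploys/week)

2.367 deploys/day


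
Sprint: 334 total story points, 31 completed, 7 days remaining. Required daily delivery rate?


Formula: Required rate = Remaining points / Days left
Remaining = 334 - 31 = 303 points
Required rate = 303 / 7 = 43.29 points/day

43.29 points/day


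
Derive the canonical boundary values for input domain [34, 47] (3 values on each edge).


Range: [34, 47]
Boundaries: just below min, min, min+1, max-1, max, just above max
Values: [33, 34, 35, 46, 47, 48]

[33, 34, 35, 46, 47, 48]


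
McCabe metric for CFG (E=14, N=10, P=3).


Formula: V(G) = E - N + 2P
V(G) = 14 - 10 + 2*3
V(G) = 4 + 6
V(G) = 10

10


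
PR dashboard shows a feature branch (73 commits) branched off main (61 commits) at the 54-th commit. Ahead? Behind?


Common ancestor: commit #54
feature commits after divergence: 73 - 54 = 19
main commits after divergence: 61 - 54 = 7
feature is 19 commits ahead of main
main is 7 commits ahead of feature

feature ahead: 19, main ahead: 7


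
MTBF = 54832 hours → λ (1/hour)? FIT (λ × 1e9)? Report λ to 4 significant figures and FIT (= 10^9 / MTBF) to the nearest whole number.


Formula: λ = 1 / MTBF; FIT = λ × 1e9 = 1e9 / MTBF
λ = 1 / 54832 ≈ 1.824e-05 failures/hour
FIT = 1e9 / 54832 ≈ 18238 failures per 1e9 hours (nearest whole number)

λ = 1.824e-05 /h, FIT = 18238


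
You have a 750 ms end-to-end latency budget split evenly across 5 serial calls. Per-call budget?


Formula: per_stage = total_budget / stages
per_stage = 750 / 5
per_stage = 150.0 ms

150.0 ms


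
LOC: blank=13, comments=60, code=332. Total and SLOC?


Total LOC = blank + comment + code
Total LOC = 13 + 60 + 332 = 405
SLOC (source only) = code = 332

Total LOC: 405, SLOC: 332


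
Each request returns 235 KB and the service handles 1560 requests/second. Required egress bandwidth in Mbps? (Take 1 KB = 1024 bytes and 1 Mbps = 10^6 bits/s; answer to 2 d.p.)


Formula: Mbps = payload_bytes * RPS * 8 / 1e6
Payload per request = 235 KB = 235 * 1024 = 240640 bytes
Total bytes/sec = 240640 * 1560 = 375398400
Total bits/sec = 375398400 * 8 = 3003187200
Mbps = 3003187200 / 1e6 = 3003.19

3003.19 Mbps


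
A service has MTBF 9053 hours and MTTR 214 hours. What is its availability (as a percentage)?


Availability = MTBF / (MTBF + MTTR)
Availability = 9053 / (9053 + 214)
Availability = 9053 / 9267
Availability = 97.6907%

97.6907%


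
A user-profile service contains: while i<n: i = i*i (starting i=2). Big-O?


Reasoning: squaring drives double-exponential growth; iterations ~ log log n
Complexity: O(log log n)

O(log log n)


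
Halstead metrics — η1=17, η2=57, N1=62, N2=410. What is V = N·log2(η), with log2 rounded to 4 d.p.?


Formula: V = N * log2(η), where N = N1 + N2 and η = η1 + η2
η = 17 + 57 = 74
N = 62 + 410 = 472
log2(74) ≈ 6.2095
V = 472 * 6.2095 = 2930.88

2930.88


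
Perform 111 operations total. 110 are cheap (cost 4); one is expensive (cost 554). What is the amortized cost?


Formula: Amortized cost = Total cost / Operations
Total cost = (110 * 4) + (1 * 554)
Total cost = 440 + 554 = 994
Amortized = 994 / 111 = 8.955

8.955


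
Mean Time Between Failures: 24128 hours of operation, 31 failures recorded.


Formula: MTBF = Total operating time / Number of failures
MTBF = 24128 / 31
MTBF = 778.32 hours

778.32 hours


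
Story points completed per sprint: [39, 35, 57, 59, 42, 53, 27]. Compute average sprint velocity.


Formula: Avg velocity = Total points / Number of sprints
Points: [39, 35, 57, 59, 42, 53, 27]
Sum = 39 + 35 + 57 + 59 + 42 + 53 + 27 = 312
Avg velocity = 312 / 7 = 44.57 points/sprint

44.57 points/sprint


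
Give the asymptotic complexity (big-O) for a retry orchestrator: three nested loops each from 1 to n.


Reasoning: three levels of nesting over n
Complexity: O(n^3)

O(n^3)


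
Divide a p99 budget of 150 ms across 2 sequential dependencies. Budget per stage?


Formula: per_stage = total_budget / stages
per_stage = 150 / 2
per_stage = 75.0 ms

75.0 ms


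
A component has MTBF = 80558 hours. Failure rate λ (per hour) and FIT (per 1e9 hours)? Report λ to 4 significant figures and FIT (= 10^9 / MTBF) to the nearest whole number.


Formula: λ = 1 / MTBF; FIT = λ × 1e9 = 1e9 / MTBF
λ = 1 / 80558 ≈ 1.241e-05 failures/hour
FIT = 1e9 / 80558 ≈ 12413 failures per 1e9 hours (nearest whole number)

λ = 1.241e-05 /h, FIT = 12413


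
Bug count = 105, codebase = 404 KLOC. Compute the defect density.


Defect density = defects / KLOC
Defect density = 105 / 404
Defect density = 0.26 defects/KLOC

0.26 defects/KLOC


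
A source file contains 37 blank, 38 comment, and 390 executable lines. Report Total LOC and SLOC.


Total LOC = blank + comment + code
Total LOC = 37 + 38 + 390 = 465
SLOC (source only) = code = 390

Total LOC: 465, SLOC: 390


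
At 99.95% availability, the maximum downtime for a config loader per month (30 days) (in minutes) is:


Formula: allowed downtime = period * (100 - SLA) / 100
Period (month (30 days)) = 43200 minutes
Unavailability fraction = (100 - 99.95) / 100
Allowed downtime = 43200 * (100 - 99.95) / 100
Allowed downtime = 21.6 minutes

21.6 minutes


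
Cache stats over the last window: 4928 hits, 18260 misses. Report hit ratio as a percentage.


Formula: hit rate = hits / (hits + misses) * 100
hit rate = 4928 / (4928 + 18260) * 100
hit rate = 4928 / 23188 * 100
hit rate = 21.25%

21.25%


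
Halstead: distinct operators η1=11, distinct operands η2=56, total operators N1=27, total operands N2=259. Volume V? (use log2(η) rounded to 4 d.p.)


Formula: V = N * log2(η), where N = N1 + N2 and η = η1 + η2
η = 11 + 56 = 67
N = 27 + 259 = 286
log2(67) ≈ 6.0661
V = 286 * 6.0661 = 1734.90

1734.90


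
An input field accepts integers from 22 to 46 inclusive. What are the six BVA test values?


Range: [22, 46]
Boundaries: just below min, min, min+1, max-1, max, just above max
Values: [21, 22, 23, 45, 46, 47]

[21, 22, 23, 45, 46, 47]


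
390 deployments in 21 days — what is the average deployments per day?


Formula: deployments per day = releases / days
= 390 / 21
= 18.571 deploys/day
(equivalently, 130.0 deploys/week)

18.571 deploys/day


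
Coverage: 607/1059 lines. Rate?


Coverage = covered / total * 100
Coverage = 607 / 1059 * 100
Coverage = 57.32%

57.32%


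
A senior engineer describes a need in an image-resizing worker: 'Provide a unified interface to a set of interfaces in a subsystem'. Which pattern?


This matches the Facade pattern

Facade


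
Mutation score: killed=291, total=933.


Mutation score = killed / total * 100
Mutation score = 291 / 933 * 100
Mutation score = 31.19%

31.19%


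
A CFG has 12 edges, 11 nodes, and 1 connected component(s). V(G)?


Formula: V(G) = E - N + 2P
V(G) = 12 - 11 + 2*1
V(G) = 1 + 2
V(G) = 3

3


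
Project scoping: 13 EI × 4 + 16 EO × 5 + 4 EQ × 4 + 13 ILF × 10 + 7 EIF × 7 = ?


UFP = EI*4 + EO*5 + EQ*4 + ILF*10 + EIF*7
UFP = 13*4 + 16*5 + 4*4 + 13*10 + 7*7
UFP = 52 + 80 + 16 + 130 + 49
UFP = 327

327


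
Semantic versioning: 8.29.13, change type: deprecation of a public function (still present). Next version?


Current: 8.29.13
Change category: 'deprecation of a public function (still present)' → minor bump
SemVer rule: minor bump → increment MINOR, reset PATCH to 0 (MAJOR unchanged)
New: 8.30.0

8.30.0


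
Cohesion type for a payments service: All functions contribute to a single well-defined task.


Reasoning: Best: single purpose
Type: Functional cohesion

Functional cohesion


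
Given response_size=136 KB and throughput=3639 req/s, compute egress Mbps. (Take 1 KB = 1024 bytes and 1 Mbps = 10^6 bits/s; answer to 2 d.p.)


Formula: Mbps = payload_bytes * RPS * 8 / 1e6
Payload per request = 136 KB = 136 * 1024 = 139264 bytes
Total bytes/sec = 139264 * 3639 = 506781696
Total bits/sec = 506781696 * 8 = 4054253568
Mbps = 4054253568 / 1e6 = 4054.25

4054.25 Mbps


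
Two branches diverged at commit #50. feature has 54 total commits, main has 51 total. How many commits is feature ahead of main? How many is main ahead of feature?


Common ancestor: commit #50
feature commits after divergence: 54 - 50 = 4
main commits after divergence: 51 - 50 = 1
feature is 4 commits ahead of main
main is 1 commits ahead of feature

feature ahead: 4, main ahead: 1


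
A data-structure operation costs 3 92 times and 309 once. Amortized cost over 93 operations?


Formula: Amortized cost = Total cost / Operations
Total cost = (92 * 3) + (1 * 309)
Total cost = 276 + 309 = 585
Amortized = 585 / 93 = 6.2903

6.2903


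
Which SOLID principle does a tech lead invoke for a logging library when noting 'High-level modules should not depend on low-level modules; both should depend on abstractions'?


This describes the Dependency Inversion Principle (DIP)

Dependency Inversion Principle (DIP)


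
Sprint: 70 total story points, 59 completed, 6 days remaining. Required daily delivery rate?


Formula: Required rate = Remaining points / Days left
Remaining = 70 - 59 = 11 points
Required rate = 11 / 6 = 1.83 points/day

1.83 points/day


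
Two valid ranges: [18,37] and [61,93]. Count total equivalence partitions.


Valid ranges: [18,37] and [61,93]
Class 1: x < 18 — invalid
Class 2: 18 ≤ x ≤ 37 — valid
Class 3: 37 < x < 61 — invalid (gap between ranges)
Class 4: 61 ≤ x ≤ 93 — valid
Class 5: x > 93 — invalid
Total equivalence classes: 5

5 equivalence classes


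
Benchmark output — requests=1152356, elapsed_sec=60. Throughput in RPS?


Formula: throughput = requests / seconds
throughput = 1152356 / 60
throughput = 19205.93 requests/second

19205.93 requests/second


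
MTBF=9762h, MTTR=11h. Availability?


Availability = MTBF / (MTBF + MTTR)
Availability = 9762 / (9762 + 11)
Availability = 9762 / 9773
Availability = 99.8874%

99.8874%


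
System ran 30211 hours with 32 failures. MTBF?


Formula: MTBF = Total operating time / Number of failures
MTBF = 30211 / 32
MTBF = 944.09 hours

944.09 hours


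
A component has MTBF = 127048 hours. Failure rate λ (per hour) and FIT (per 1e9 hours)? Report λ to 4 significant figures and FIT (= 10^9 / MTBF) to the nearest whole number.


Formula: λ = 1 / MTBF; FIT = λ × 1e9 = 1e9 / MTBF
λ = 1 / 127048 ≈ 7.871e-06 failures/hour
FIT = 1e9 / 127048 ≈ 7871 failures per 1e9 hours (nearest whole number)

λ = 7.871e-06 /h, FIT = 7871


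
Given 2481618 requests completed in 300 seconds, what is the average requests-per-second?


Formula: throughput = requests / seconds
throughput = 2481618 / 300
throughput = 8272.06 requests/second

8272.06 requests/second


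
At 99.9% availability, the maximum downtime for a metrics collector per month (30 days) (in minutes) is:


Formula: allowed downtime = period * (100 - SLA) / 100
Period (month (30 days)) = 43200 minutes
Unavailability fraction = (100 - 99.9) / 100
Allowed downtime = 43200 * (100 - 99.9) / 100
Allowed downtime = 43.2 minutes

43.2 minutes


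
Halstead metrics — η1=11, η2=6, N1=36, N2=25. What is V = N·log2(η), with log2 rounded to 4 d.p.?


Formula: V = N * log2(η), where N = N1 + N2 and η = η1 + η2
η = 11 + 6 = 17
N = 36 + 25 = 61
log2(17) ≈ 4.0875
V = 61 * 4.0875 = 249.34

249.34


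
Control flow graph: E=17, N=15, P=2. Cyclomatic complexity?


Formula: V(G) = E - N + 2P
V(G) = 17 - 15 + 2*2
V(G) = 2 + 4
V(G) = 6

6


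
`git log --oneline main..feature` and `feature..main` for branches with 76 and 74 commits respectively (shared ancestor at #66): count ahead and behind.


Common ancestor: commit #66
feature commits after divergence: 76 - 66 = 10
main commits after divergence: 74 - 66 = 8
feature is 10 commits ahead of main
main is 8 commits ahead of feature

feature ahead: 10, main ahead: 8


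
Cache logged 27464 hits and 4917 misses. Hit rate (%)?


Formula: hit rate = hits / (hits + misses) * 100
hit rate = 27464 / (27464 + 4917) * 100
hit rate = 27464 / 32381 * 100
hit rate = 84.82%

84.82%


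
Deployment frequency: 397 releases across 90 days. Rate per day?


Formula: deployments per day = releases / days
= 397 / 90
= 4.411 deploys/day
(equivalently, 30.88 deploys/week)

4.411 deploys/day


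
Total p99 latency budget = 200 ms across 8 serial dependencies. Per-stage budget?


Formula: per_stage = total_budget / stages
per_stage = 200 / 8
per_stage = 25.0 ms

25.0 ms


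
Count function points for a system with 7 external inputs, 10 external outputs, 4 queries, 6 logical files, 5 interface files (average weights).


UFP = EI*4 + EO*5 + EQ*4 + ILF*10 + EIF*7
UFP = 7*4 + 10*5 + 4*4 + 6*10 + 5*7
UFP = 28 + 50 + 16 + 60 + 35
UFP = 189

189


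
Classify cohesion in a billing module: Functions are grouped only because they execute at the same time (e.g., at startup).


Reasoning: Related by timing only
Type: Temporal cohesion

Temporal cohesion


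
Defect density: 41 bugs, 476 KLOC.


Defect density = defects / KLOC
Defect density = 41 / 476
Defect density = 0.086 defects/KLOC

0.086 defects/KLOC


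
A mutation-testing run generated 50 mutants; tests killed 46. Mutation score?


Mutation score = killed / total * 100
Mutation score = 46 / 50 * 100
Mutation score = 92.0%

92.0%


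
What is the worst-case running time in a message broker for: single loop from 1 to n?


Reasoning: one pass through n items
Complexity: O(n)

O(n)


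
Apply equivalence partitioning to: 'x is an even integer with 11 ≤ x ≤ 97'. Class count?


Constraint: even integers in [11, 97]
Class 1: x < 11 — out-of-range invalid
Class 2: x in [11,97] but odd — wrong type invalid
Class 3: x in [11,97] and even — valid
Class 4: x > 97 — out-of-range invalid
Total equivalence classes: 4

4 equivalence classes


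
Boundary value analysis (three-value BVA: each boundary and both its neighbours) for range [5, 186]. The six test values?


Range: [5, 186]
Boundaries: just below min, min, min+1, max-1, max, just above max
Values: [4, 5, 6, 185, 186, 187]

[4, 5, 6, 185, 186, 187]


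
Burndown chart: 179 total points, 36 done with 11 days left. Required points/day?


Formula: Required rate = Remaining points / Days left
Remaining = 179 - 36 = 143 points
Required rate = 143 / 11 = 13.0 points/day

13.0 points/day


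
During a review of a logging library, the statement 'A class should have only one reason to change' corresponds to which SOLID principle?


This describes the Single Responsibility Principle (SRP)

Single Responsibility Principle (SRP)


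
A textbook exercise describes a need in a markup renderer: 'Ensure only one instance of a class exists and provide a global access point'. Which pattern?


This matches the Singleton pattern

Singleton


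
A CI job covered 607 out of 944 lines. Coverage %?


Coverage = covered / total * 100
Coverage = 607 / 944 * 100
Coverage = 64.3%

64.3%


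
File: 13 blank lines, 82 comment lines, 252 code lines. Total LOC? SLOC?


Total LOC = blank + comment + code
Total LOC = 13 + 82 + 252 = 347
SLOC (source only) = code = 252

Total LOC: 347, SLOC: 252


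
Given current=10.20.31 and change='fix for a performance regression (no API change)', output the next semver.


Current: 10.20.31
Change category: 'fix for a performance regression (no API change)' → patch bump
SemVer rule: patch bump → increment PATCH (MAJOR and MINOR unchanged)
New: 10.20.32

10.20.32


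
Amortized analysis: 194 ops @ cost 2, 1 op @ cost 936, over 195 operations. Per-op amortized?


Formula: Amortized cost = Total cost / Operations
Total cost = (194 * 2) + (1 * 936)
Total cost = 388 + 936 = 1324
Amortized = 1324 / 195 = 6.7897

6.7897


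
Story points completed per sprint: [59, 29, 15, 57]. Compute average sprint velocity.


Formula: Avg velocity = Total points / Number of sprints
Points: [59, 29, 15, 57]
Sum = 59 + 29 + 15 + 57 = 160
Avg velocity = 160 / 4 = 40.0 points/sprint

40.0 points/sprint


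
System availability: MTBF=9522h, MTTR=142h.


Availability = MTBF / (MTBF + MTTR)
Availability = 9522 / (9522 + 142)
Availability = 9522 / 9664
Availability = 98.5306%

98.5306%


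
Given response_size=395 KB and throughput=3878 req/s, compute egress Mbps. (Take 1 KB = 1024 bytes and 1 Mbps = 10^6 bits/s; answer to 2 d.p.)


Formula: Mbps = payload_bytes * RPS * 8 / 1e6
Payload per request = 395 KB = 395 * 1024 = 404480 bytes
Total bytes/sec = 404480 * 3878 = 1568573440
Total bits/sec = 1568573440 * 8 = 12548587520
Mbps = 12548587520 / 1e6 = 12548.59

12548.59 Mbps


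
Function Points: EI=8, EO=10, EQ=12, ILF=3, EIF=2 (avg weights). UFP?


UFP = EI*4 + EO*5 + EQ*4 + ILF*10 + EIF*7
UFP = 8*4 + 10*5 + 12*4 + 3*10 + 2*7
UFP = 32 + 50 + 48 + 30 + 14
UFP = 174

174


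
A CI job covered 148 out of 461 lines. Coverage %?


Coverage = covered / total * 100
Coverage = 148 / 461 * 100
Coverage = 32.1%

32.1%


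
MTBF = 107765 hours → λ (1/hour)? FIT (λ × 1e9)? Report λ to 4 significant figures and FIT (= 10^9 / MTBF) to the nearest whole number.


Formula: λ = 1 / MTBF; FIT = λ × 1e9 = 1e9 / MTBF
λ = 1 / 107765 ≈ 9.279e-06 failures/hour
FIT = 1e9 / 107765 ≈ 9279 failures per 1e9 hours (nearest whole number)

λ = 9.279e-06 /h, FIT = 9279


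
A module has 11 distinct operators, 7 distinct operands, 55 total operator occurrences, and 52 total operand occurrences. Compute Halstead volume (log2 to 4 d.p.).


Formula: V = N * log2(η), where N = N1 + N2 and η = η1 + η2
η = 11 + 7 = 18
N = 55 + 52 = 107
log2(18) ≈ 4.1699
V = 107 * 4.1699 = 446.18

446.18


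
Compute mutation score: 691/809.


Mutation score = killed / total * 100
Mutation score = 691 / 809 * 100
Mutation score = 85.41%

85.41%


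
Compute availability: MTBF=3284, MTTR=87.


Availability = MTBF / (MTBF + MTTR)
Availability = 3284 / (3284 + 87)
Availability = 3284 / 3371
Availability = 97.4192%

97.4192%


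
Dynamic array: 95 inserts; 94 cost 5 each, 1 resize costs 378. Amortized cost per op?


Formula: Amortized cost = Total cost / Operations
Total cost = (94 * 5) + (1 * 378)
Total cost = 470 + 378 = 848
Amortized = 848 / 95 = 8.9263

8.9263


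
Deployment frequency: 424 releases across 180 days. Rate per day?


Formula: deployments per day = releases / days
= 424 / 180
= 2.356 deploys/day
(equivalently, 16.49 deploys/week)

2.356 deploys/day


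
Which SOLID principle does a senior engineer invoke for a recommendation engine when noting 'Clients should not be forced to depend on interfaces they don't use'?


This describes the Interface Segregation Principle (ISP)

Interface Segregation Principle (ISP)


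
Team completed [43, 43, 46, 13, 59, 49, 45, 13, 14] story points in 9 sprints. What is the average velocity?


Formula: Avg velocity = Total points / Number of sprints
Points: [43, 43, 46, 13, 59, 49, 45, 13, 14]
Sum = 43 + 43 + 46 + 13 + 59 + 49 + 45 + 13 + 14 = 325
Avg velocity = 325 / 9 = 36.11 points/sprint

36.11 points/sprint


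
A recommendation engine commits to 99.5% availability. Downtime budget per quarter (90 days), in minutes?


Formula: allowed downtime = period * (100 - SLA) / 100
Period (quarter (90 days)) = 129600 minutes
Unavailability fraction = (100 - 99.5) / 100
Allowed downtime = 129600 * (100 - 99.5) / 100
Allowed downtime = 648.0 minutes

648.0 minutes


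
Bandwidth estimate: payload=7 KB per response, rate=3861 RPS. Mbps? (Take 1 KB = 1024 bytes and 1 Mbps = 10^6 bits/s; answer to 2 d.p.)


Formula: Mbps = payload_bytes * RPS * 8 / 1e6
Payload per request = 7 KB = 7 * 1024 = 7168 bytes
Total bytes/sec = 7168 * 3861 = 27675648
Total bits/sec = 27675648 * 8 = 221405184
Mbps = 221405184 / 1e6 = 221.41

221.41 Mbps


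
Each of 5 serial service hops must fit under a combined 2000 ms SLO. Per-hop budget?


Formula: per_stage = total_budget / stages
per_stage = 2000 / 5
per_stage = 400.0 ms

400.0 ms


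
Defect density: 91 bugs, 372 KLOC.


Defect density = defects / KLOC
Defect density = 91 / 372
Defect density = 0.245 defects/KLOC

0.245 defects/KLOC


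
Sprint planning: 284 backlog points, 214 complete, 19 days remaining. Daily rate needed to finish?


Formula: Required rate = Remaining points / Days left
Remaining = 284 - 214 = 70 points
Required rate = 70 / 19 = 3.68 points/day

3.68 points/day


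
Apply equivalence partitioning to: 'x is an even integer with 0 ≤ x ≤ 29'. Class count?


Constraint: even integers in [0, 29]
Class 1: x < 0 — out-of-range invalid
Class 2: x in [0,29] but odd — wrong type invalid
Class 3: x in [0,29] and even — valid
Class 4: x > 29 — out-of-range invalid
Total equivalence classes: 4

4 equivalence classes


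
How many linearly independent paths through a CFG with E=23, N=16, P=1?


Formula: V(G) = E - N + 2P
V(G) = 23 - 16 + 2*1
V(G) = 7 + 2
V(G) = 9

9


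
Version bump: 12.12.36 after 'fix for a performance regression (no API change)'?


Current: 12.12.36
Change category: 'fix for a performance regression (no API change)' → patch bump
SemVer rule: patch bump → increment PATCH (MAJOR and MINOR unchanged)
New: 12.12.37

12.12.37


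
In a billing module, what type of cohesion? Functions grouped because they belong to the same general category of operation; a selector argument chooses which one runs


Reasoning: Grouped by category of activity, not by data or sequence
Type: Logical cohesion

Logical cohesion


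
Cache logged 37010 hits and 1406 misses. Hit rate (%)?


Formula: hit rate = hits / (hits + misses) * 100
hit rate = 37010 / (37010 + 1406) * 100
hit rate = 37010 / 38416 * 100
hit rate = 96.34%

96.34%


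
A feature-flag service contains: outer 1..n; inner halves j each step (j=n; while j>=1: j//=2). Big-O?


Reasoning: n times log n
Complexity: O(n log n)

O(n log n)


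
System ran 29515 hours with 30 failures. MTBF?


Formula: MTBF = Total operating time / Number of failures
MTBF = 29515 / 30
MTBF = 983.83 hours

983.83 hours


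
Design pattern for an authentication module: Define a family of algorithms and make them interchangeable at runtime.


This matches the Strategy pattern

Strategy


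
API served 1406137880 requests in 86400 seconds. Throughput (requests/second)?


Formula: throughput = requests / seconds
throughput = 1406137880 / 86400
throughput = 16274.74 requests/second

16274.74 requests/second


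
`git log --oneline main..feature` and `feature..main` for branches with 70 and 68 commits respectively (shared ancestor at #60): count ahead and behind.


Common ancestor: commit #60
feature commits after divergence: 70 - 60 = 10
main commits after divergence: 68 - 60 = 8
feature is 10 commits ahead of main
main is 8 commits ahead of feature

feature ahead: 10, main ahead: 8


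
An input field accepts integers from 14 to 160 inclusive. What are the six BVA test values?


Range: [14, 160]
Boundaries: just below min, min, min+1, max-1, max, just above max
Values: [13, 14, 15, 159, 160, 161]

[13, 14, 15, 159, 160, 161]


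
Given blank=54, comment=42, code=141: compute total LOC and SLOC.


Total LOC = blank + comment + code
Total LOC = 54 + 42 + 141 = 237
SLOC (source only) = code = 141

Total LOC: 237, SLOC: 141


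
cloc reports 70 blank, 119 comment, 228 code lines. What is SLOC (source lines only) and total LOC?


Total LOC = blank + comment + code
Total LOC = 70 + 119 + 228 = 417
SLOC (source only) = code = 228

Total LOC: 417, SLOC: 228


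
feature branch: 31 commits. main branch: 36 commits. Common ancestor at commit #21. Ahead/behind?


Common ancestor: commit #21
feature commits after divergence: 31 - 21 = 10
main commits after divergence: 36 - 21 = 15
feature is 10 commits ahead of main
main is 15 commits ahead of feature

feature ahead: 10, main ahead: 15


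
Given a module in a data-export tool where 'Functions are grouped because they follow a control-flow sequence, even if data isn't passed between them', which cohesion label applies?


Reasoning: Grouped by order of execution within a routine, not by data flow
Type: Procedural cohesion

Procedural cohesion


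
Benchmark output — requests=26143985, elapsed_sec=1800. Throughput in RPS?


Formula: throughput = requests / seconds
throughput = 26143985 / 1800
throughput = 14524.44 requests/second

14524.44 requests/second


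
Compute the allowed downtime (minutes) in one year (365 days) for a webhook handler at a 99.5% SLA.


Formula: allowed downtime = period * (100 - SLA) / 100
Period (year (365 days)) = 525600 minutes
Unavailability fraction = (100 - 99.5) / 100
Allowed downtime = 525600 * (100 - 99.5) / 100
Allowed downtime = 2628.0 minutes

2628.0 minutes


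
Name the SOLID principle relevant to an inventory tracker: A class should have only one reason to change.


This describes the Single Responsibility Principle (SRP)

Single Responsibility Principle (SRP)


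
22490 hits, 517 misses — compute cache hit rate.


Formula: hit rate = hits / (hits + misses) * 100
hit rate = 22490 / (22490 + 517) * 100
hit rate = 22490 / 23007 * 100
hit rate = 97.75%

97.75%


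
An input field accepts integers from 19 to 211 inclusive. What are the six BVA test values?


Range: [19, 211]
Boundaries: just below min, min, min+1, max-1, max, just above max
Values: [18, 19, 20, 210, 211, 212]

[18, 19, 20, 210, 211, 212]


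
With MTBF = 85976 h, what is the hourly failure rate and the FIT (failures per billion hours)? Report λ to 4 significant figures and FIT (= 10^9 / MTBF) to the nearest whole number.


Formula: λ = 1 / MTBF; FIT = λ × 1e9 = 1e9 / MTBF
λ = 1 / 85976 ≈ 1.163e-05 failures/hour
FIT = 1e9 / 85976 ≈ 11631 failures per 1e9 hours (nearest whole number)

λ = 1.163e-05 /h, FIT = 11631


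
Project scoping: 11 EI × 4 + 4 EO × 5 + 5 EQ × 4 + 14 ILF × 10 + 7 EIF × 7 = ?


UFP = EI*4 + EO*5 + EQ*4 + ILF*10 + EIF*7
UFP = 11*4 + 4*5 + 5*4 + 14*10 + 7*7
UFP = 44 + 20 + 20 + 140 + 49
UFP = 273

273


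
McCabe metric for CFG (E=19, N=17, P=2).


Formula: V(G) = E - N + 2P
V(G) = 19 - 17 + 2*2
V(G) = 2 + 4
V(G) = 6

6


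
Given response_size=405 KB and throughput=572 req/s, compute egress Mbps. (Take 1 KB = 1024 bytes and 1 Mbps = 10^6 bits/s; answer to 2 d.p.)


Formula: Mbps = payload_bytes * RPS * 8 / 1e6
Payload per request = 405 KB = 405 * 1024 = 414720 bytes
Total bytes/sec = 414720 * 572 = 237219840
Total bits/sec = 237219840 * 8 = 1897758720
Mbps = 1897758720 / 1e6 = 1897.76

1897.76 Mbps


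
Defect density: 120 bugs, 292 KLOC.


Defect density = defects / KLOC
Defect density = 120 / 292
Defect density = 0.411 defects/KLOC

0.411 defects/KLOC


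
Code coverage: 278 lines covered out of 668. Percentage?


Coverage = covered / total * 100
Coverage = 278 / 668 * 100
Coverage = 41.62%

41.62%


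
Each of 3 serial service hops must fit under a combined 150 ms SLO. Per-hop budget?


Formula: per_stage = total_budget / stages
per_stage = 150 / 3
per_stage = 50.0 ms

50.0 ms


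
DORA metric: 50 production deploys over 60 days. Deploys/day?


Formula: deployments per day = releases / days
= 50 / 60
= 0.833 deploys/day
(equivalently, 5.83 deploys/week)

0.833 deploys/day


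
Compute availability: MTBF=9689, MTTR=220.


Availability = MTBF / (MTBF + MTTR)
Availability = 9689 / (9689 + 220)
Availability = 9689 / 9909
Availability = 97.7798%

97.7798%


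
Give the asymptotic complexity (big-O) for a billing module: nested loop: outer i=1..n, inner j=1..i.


Reasoning: triangle: n(n+1)/2 ~ n^2/2
Complexity: O(n^2)

O(n^2)


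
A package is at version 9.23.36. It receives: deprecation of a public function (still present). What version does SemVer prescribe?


Current: 9.23.36
Change category: 'deprecation of a public function (still present)' → minor bump
SemVer rule: minor bump → increment MINOR, reset PATCH to 0 (MAJOR unchanged)
New: 9.24.0

9.24.0


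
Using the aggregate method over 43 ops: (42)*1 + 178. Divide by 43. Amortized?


Formula: Amortized cost = Total cost / Operations
Total cost = (42 * 1) + (1 * 178)
Total cost = 42 + 178 = 220
Amortized = 220 / 43 = 5.1163

5.1163


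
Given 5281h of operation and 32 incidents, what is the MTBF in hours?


Formula: MTBF = Total operating time / Number of failures
MTBF = 5281 / 32
MTBF = 165.03 hours

165.03 hours


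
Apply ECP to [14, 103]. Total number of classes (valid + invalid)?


Valid range: [14, 103]
Class 1: x < 14 — invalid
Class 2: 14 ≤ x ≤ 103 — valid
Class 3: x > 103 — invalid
Total equivalence classes: 3

3 equivalence classes


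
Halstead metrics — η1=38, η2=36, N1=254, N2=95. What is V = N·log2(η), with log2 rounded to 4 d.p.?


Formula: V = N * log2(η), where N = N1 + N2 and η = η1 + η2
η = 38 + 36 = 74
N = 254 + 95 = 349
log2(74) ≈ 6.2095
V = 349 * 6.2095 = 2167.12

2167.12


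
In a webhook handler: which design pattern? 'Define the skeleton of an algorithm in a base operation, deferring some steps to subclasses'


This matches the Template Method pattern

Template Method


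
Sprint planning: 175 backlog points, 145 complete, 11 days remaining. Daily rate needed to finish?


Formula: Required rate = Remaining points / Days left
Remaining = 175 - 145 = 30 points
Required rate = 30 / 11 = 2.73 points/day

2.73 points/day


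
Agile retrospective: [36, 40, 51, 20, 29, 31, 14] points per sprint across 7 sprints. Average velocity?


Formula: Avg velocity = Total points / Number of sprints
Points: [36, 40, 51, 20, 29, 31, 14]
Sum = 36 + 40 + 51 + 20 + 29 + 31 + 14 = 221
Avg velocity = 221 / 7 = 31.57 points/sprint

31.57 points/sprint


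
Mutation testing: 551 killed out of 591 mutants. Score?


Mutation score = killed / total * 100
Mutation score = 551 / 591 * 100
Mutation score = 93.23%

93.23%


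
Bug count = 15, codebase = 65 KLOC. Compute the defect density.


Defect density = defects / KLOC
Defect density = 15 / 65
Defect density = 0.231 defects/KLOC

0.231 defects/KLOC


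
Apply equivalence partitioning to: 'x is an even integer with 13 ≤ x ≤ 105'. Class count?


Constraint: even integers in [13, 105]
Class 1: x < 13 — out-of-range invalid
Class 2: x in [13,105] but odd — wrong type invalid
Class 3: x in [13,105] and even — valid
Class 4: x > 105 — out-of-range invalid
Total equivalence classes: 4

4 equivalence classes


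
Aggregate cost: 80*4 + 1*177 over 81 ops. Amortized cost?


Formula: Amortized cost = Total cost / Operations
Total cost = (80 * 4) + (1 * 177)
Total cost = 320 + 177 = 497
Amortized = 497 / 81 = 6.1358

6.1358


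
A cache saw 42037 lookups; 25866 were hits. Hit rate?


Formula: hit rate = hits / (hits + misses) * 100
hit rate = 25866 / (25866 + 16171) * 100
hit rate = 25866 / 42037 * 100
hit rate = 61.53%

61.53%


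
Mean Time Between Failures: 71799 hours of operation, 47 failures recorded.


Formula: MTBF = Total operating time / Number of failures
MTBF = 71799 / 47
MTBF = 1527.64 hours

1527.64 hours


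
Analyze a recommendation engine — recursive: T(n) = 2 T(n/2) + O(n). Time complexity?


Reasoning: master theorem case 2 (merge-sort recurrence)
Complexity: O(n log n)

O(n log n)


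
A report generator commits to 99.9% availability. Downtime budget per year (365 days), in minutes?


Formula: allowed downtime = period * (100 - SLA) / 100
Period (year (365 days)) = 525600 minutes
Unavailability fraction = (100 - 99.9) / 100
Allowed downtime = 525600 * (100 - 99.9) / 100
Allowed downtime = 525.6 minutes

525.6 minutes


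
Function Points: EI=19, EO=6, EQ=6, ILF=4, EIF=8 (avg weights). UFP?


UFP = EI*4 + EO*5 + EQ*4 + ILF*10 + EIF*7
UFP = 19*4 + 6*5 + 6*4 + 4*10 + 8*7
UFP = 76 + 30 + 24 + 40 + 56
UFP = 226

226


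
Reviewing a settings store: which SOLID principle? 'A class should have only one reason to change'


This describes the Single Responsibility Principle (SRP)

Single Responsibility Principle (SRP)


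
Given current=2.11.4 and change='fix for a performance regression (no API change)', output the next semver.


Current: 2.11.4
Change category: 'fix for a performance regression (no API change)' → patch bump
SemVer rule: patch bump → increment PATCH (MAJOR and MINOR unchanged)
New: 2.11.5

2.11.5


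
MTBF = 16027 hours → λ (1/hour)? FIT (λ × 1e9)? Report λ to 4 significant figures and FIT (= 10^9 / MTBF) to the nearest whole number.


Formula: λ = 1 / MTBF; FIT = λ × 1e9 = 1e9 / MTBF
λ = 1 / 16027 ≈ 6.239e-05 failures/hour
FIT = 1e9 / 16027 ≈ 62395 failures per 1e9 hours (nearest whole number)

λ = 6.239e-05 /h, FIT = 62395


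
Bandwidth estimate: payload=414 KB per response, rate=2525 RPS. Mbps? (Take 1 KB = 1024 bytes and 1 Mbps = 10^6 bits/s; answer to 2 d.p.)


Formula: Mbps = payload_bytes * RPS * 8 / 1e6
Payload per request = 414 KB = 414 * 1024 = 423936 bytes
Total bytes/sec = 423936 * 2525 = 1070438400
Total bits/sec = 1070438400 * 8 = 8563507200
Mbps = 8563507200 / 1e6 = 8563.51

8563.51 Mbps


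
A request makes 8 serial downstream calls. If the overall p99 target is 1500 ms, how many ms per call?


Formula: per_stage = total_budget / stages
per_stage = 1500 / 8
per_stage = 187.5 ms

187.5 ms


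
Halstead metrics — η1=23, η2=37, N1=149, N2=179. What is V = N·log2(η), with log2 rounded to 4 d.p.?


Formula: V = N * log2(η), where N = N1 + N2 and η = η1 + η2
η = 23 + 37 = 60
N = 149 + 179 = 328
log2(60) ≈ 5.9069
V = 328 * 5.9069 = 1937.46

1937.46


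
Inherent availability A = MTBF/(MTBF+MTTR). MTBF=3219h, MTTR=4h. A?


Availability = MTBF / (MTBF + MTTR)
Availability = 3219 / (3219 + 4)
Availability = 3219 / 3223
Availability = 99.8759%

99.8759%


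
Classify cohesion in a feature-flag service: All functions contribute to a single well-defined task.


Reasoning: Best: single purpose
Type: Functional cohesion

Functional cohesion


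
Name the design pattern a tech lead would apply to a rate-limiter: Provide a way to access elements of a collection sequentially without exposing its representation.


This matches the Iterator pattern

Iterator


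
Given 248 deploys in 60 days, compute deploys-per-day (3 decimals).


Formula: deployments per day = releases / days
= 248 / 60
= 4.133 deploys/day
(equivalently, 28.93 deploys/week)

4.133 deploys/day


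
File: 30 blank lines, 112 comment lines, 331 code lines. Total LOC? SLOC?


Total LOC = blank + comment + code
Total LOC = 30 + 112 + 331 = 473
SLOC (source only) = code = 331

Total LOC: 473, SLOC: 331


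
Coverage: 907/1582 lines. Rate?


Coverage = covered / total * 100
Coverage = 907 / 1582 * 100
Coverage = 57.33%

57.33%


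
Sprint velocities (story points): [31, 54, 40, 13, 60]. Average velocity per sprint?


Formula: Avg velocity = Total points / Number of sprints
Points: [31, 54, 40, 13, 60]
Sum = 31 + 54 + 40 + 13 + 60 = 198
Avg velocity = 198 / 5 = 39.6 points/sprint

39.6 points/sprint
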